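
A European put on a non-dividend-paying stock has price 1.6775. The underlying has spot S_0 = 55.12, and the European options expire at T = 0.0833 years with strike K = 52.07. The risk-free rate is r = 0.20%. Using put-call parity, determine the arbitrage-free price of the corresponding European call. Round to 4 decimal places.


Answer: Call price = 4.7362

Derivation:
Put-call parity: C - P = S_0 * exp(-qT) - K * exp(-rT).
S_0 * exp(-qT) = 55.1200 * 1.00000000 = 55.12000000
K * exp(-rT) = 52.0700 * 0.99983341 = 52.06132586
C = P + S*exp(-qT) - K*exp(-rT)
C = 1.6775 + 55.12000000 - 52.06132586 = 4.7362


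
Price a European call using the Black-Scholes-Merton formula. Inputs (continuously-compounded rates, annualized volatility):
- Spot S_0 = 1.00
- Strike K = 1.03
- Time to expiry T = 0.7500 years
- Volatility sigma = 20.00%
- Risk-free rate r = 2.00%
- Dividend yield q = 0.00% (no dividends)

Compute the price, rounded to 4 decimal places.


Answer: Price = 0.0624

Derivation:
d1 = (ln(S/K) + (r - q + 0.5*sigma^2) * T) / (sigma * sqrt(T)) = 0.00254726
d2 = d1 - sigma * sqrt(T) = -0.17065782
exp(-rT) = 0.98511194; exp(-qT) = 1.00000000
C = S_0 * exp(-qT) * N(d1) - K * exp(-rT) * N(d2)
N(d1) = 0.50101621; N(d2) = 0.43224641
C = 1.0000 * 1.00000000 * 0.50101621 - 1.0300 * 0.98511194 * 0.43224641 = 0.0624


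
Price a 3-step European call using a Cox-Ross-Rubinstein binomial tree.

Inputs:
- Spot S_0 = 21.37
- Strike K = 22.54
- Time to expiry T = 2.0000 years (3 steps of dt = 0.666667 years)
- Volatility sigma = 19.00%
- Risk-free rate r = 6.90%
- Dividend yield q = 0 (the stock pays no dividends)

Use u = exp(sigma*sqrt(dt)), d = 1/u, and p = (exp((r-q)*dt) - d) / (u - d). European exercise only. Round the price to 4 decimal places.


Answer: Price = V(0,0) = 3.2177

Derivation:
dt = T/N = 0.666667
u = exp(sigma*sqrt(dt)) = 1.167815; d = 1/u = 0.856300
p = (exp((r-q)*dt) - d) / (u - d) = 0.612409
Discount per step: exp(-r*dt) = 0.955042
Stock lattice S(k, i) with i counting down-moves:
  k=0: S(0,0) = 21.3700
  k=1: S(1,0) = 24.9562; S(1,1) = 18.2991
  k=2: S(2,0) = 29.1442; S(2,1) = 21.3700; S(2,2) = 15.6696
  k=3: S(3,0) = 34.0351; S(3,1) = 24.9562; S(3,2) = 18.2991; S(3,3) = 13.4178
Terminal payoffs V(N, i) = max(S_T - K, 0):
  V(3,0) = 11.495058; V(3,1) = 2.416203; V(3,2) = 0.000000; V(3,3) = 0.000000
Backward induction: V(k, i) = exp(-r*dt) * [p * V(k+1, i) + (1-p) * V(k+1, i+1)].
  V(2,0) = exp(-r*dt) * [p*11.495058 + (1-p)*2.416203] = 7.617579
  V(2,1) = exp(-r*dt) * [p*2.416203 + (1-p)*0.000000] = 1.413179
  V(2,2) = exp(-r*dt) * [p*0.000000 + (1-p)*0.000000] = 0.000000
  V(1,0) = exp(-r*dt) * [p*7.617579 + (1-p)*1.413179] = 4.978449
  V(1,1) = exp(-r*dt) * [p*1.413179 + (1-p)*0.000000] = 0.826534
  V(0,0) = exp(-r*dt) * [p*4.978449 + (1-p)*0.826534] = 3.217730


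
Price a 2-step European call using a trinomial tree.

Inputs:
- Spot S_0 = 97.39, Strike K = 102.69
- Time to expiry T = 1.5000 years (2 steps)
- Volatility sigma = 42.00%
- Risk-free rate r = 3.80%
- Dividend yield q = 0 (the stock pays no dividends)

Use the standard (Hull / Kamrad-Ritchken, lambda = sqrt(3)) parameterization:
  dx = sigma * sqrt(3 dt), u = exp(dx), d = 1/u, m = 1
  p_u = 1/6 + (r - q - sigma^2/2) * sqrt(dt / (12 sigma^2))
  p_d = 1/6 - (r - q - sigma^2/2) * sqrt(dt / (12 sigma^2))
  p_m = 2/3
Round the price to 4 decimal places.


dt = T/N = 0.750000; dx = sigma*sqrt(3*dt) = 0.630000
u = exp(dx) = 1.877611; d = 1/u = 0.532592
p_u = 0.136786, p_m = 0.666667, p_d = 0.196548
Discount per step: exp(-r*dt) = 0.971902
Stock lattice S(k, j) with j the centered position index:
  k=0: S(0,+0) = 97.3900
  k=1: S(1,-1) = 51.8691; S(1,+0) = 97.3900; S(1,+1) = 182.8605
  k=2: S(2,-2) = 27.6251; S(2,-1) = 51.8691; S(2,+0) = 97.3900; S(2,+1) = 182.8605; S(2,+2) = 343.3408
Terminal payoffs V(N, j) = max(S_T - K, 0):
  V(2,-2) = 0.000000; V(2,-1) = 0.000000; V(2,+0) = 0.000000; V(2,+1) = 80.170494; V(2,+2) = 240.650799
Backward induction: V(k, j) = exp(-r*dt) * [p_u * V(k+1, j+1) + p_m * V(k+1, j) + p_d * V(k+1, j-1)]
  V(1,-1) = exp(-r*dt) * [p_u*0.000000 + p_m*0.000000 + p_d*0.000000] = 0.000000
  V(1,+0) = exp(-r*dt) * [p_u*80.170494 + p_m*0.000000 + p_d*0.000000] = 10.658054
  V(1,+1) = exp(-r*dt) * [p_u*240.650799 + p_m*80.170494 + p_d*0.000000] = 83.937941
  V(0,+0) = exp(-r*dt) * [p_u*83.937941 + p_m*10.658054 + p_d*0.000000] = 18.064632

Answer: Price = V(0,0) = 18.0646


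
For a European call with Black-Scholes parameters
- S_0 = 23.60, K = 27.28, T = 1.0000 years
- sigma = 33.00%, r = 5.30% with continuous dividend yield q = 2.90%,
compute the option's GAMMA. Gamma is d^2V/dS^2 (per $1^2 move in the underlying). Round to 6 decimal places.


d1 = -0.2013852150; d2 = -0.5313852150
phi(d1) = 0.3909339983; exp(-qT) = 0.9714164645; exp(-rT) = 0.9483800125
Gamma = exp(-qT) * phi(d1) / (S * sigma * sqrt(T)) = 0.9714164645 * 0.3909339983 / (23.6000 * 0.3300 * 1.0000000000) = 0.048762

Answer: Gamma = 0.048762


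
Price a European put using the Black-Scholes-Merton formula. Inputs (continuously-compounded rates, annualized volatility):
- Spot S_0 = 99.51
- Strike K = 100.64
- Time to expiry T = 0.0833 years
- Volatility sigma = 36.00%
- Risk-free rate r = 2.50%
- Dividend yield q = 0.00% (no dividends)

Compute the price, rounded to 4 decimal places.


Answer: Price = 4.6186

Derivation:
d1 = (ln(S/K) + (r - q + 0.5*sigma^2) * T) / (sigma * sqrt(T)) = -0.03668170
d2 = d1 - sigma * sqrt(T) = -0.14058396
exp(-rT) = 0.99791967; exp(-qT) = 1.00000000
P = K * exp(-rT) * N(-d2) - S_0 * exp(-qT) * N(-d1)
N(-d1) = 0.51463060; N(-d2) = 0.55590069
P = 100.6400 * 0.99791967 * 0.55590069 - 99.5100 * 1.00000000 * 0.51463060 = 4.6186


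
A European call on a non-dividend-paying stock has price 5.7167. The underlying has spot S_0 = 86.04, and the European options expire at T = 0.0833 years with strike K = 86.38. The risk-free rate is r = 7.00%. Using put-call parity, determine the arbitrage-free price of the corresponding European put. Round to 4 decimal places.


Answer: Put price = 5.5545

Derivation:
Put-call parity: C - P = S_0 * exp(-qT) - K * exp(-rT).
S_0 * exp(-qT) = 86.0400 * 1.00000000 = 86.04000000
K * exp(-rT) = 86.3800 * 0.99418597 = 85.87778385
P = C - S*exp(-qT) + K*exp(-rT)
P = 5.7167 - 86.04000000 + 85.87778385 = 5.5545


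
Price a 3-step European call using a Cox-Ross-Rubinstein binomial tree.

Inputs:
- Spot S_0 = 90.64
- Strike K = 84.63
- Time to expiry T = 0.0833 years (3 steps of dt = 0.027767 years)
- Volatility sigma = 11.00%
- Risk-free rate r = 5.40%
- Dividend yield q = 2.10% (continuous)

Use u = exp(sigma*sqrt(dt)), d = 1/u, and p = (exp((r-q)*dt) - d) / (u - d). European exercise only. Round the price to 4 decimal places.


Answer: Price = V(0,0) = 6.2314

Derivation:
dt = T/N = 0.027767
u = exp(sigma*sqrt(dt)) = 1.018499; d = 1/u = 0.981837
p = (exp((r-q)*dt) - d) / (u - d) = 0.520423
Discount per step: exp(-r*dt) = 0.998502
Stock lattice S(k, i) with i counting down-moves:
  k=0: S(0,0) = 90.6400
  k=1: S(1,0) = 92.3167; S(1,1) = 88.9937
  k=2: S(2,0) = 94.0245; S(2,1) = 90.6400; S(2,2) = 87.3774
  k=3: S(3,0) = 95.7638; S(3,1) = 92.3167; S(3,2) = 88.9937; S(3,3) = 85.7904
Terminal payoffs V(N, i) = max(S_T - K, 0):
  V(3,0) = 11.133788; V(3,1) = 7.686721; V(3,2) = 4.363733; V(3,3) = 1.160358
Backward induction: V(k, i) = exp(-r*dt) * [p * V(k+1, i) + (1-p) * V(k+1, i+1)].
  V(2,0) = exp(-r*dt) * [p*11.133788 + (1-p)*7.686721] = 9.466448
  V(2,1) = exp(-r*dt) * [p*7.686721 + (1-p)*4.363733] = 6.083962
  V(2,2) = exp(-r*dt) * [p*4.363733 + (1-p)*1.160358] = 2.823231
  V(1,0) = exp(-r*dt) * [p*9.466448 + (1-p)*6.083962] = 7.832532
  V(1,1) = exp(-r*dt) * [p*6.083962 + (1-p)*2.823231] = 4.513417
  V(0,0) = exp(-r*dt) * [p*7.832532 + (1-p)*4.513417] = 6.231410


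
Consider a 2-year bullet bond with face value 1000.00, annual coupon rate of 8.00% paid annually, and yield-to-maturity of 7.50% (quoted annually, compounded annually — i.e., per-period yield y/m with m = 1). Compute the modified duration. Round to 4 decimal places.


Answer: Modified duration = 1.7919

Derivation:
Coupon per period c = face * coupon_rate / m = 80.000000
Periods per year m = 1; per-period yield y/m = 0.075000
Number of cashflows N = 2
Cashflows (t years, CF_t, discount factor 1/(1+y/m)^(m*t), PV):
  t = 1.0000: CF_t = 80.000000, DF = 0.930233, PV = 74.418605
  t = 2.0000: CF_t = 1080.000000, DF = 0.865333, PV = 934.559221
Price P = sum_t PV_t = 1008.977826
First compute Macaulay numerator sum_t t * PV_t:
  t * PV_t at t = 1.0000: 74.418605
  t * PV_t at t = 2.0000: 1869.118442
Macaulay duration D = 1943.537047 / 1008.977826 = 1.926244
Modified duration = D / (1 + y/m) = 1.926244 / (1 + 0.075000) = 1.791854


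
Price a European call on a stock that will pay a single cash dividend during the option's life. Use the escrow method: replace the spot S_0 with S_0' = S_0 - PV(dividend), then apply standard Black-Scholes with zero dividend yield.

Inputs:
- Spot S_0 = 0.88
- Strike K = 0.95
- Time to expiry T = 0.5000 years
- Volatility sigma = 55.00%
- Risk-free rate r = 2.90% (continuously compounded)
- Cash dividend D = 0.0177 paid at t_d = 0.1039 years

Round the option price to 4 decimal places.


PV(D) = D * exp(-r * t_d) = 0.0177 * 0.99699143 = 0.01764675
S_0' = S_0 - PV(D) = 0.8800 - 0.01764675 = 0.86235325
d1 = (ln(S_0'/K) + (r + sigma^2/2)*T) / (sigma*sqrt(T)) = -0.01715568
d2 = d1 - sigma*sqrt(T) = -0.40606441
exp(-rT) = 0.98560462
N(d1) = 0.49315621; N(d2) = 0.34234764
C = S_0' * N(d1) - K * exp(-rT) * N(d2) = 0.86235325 * 0.49315621 - 0.9500 * 0.98560462 * 0.34234764 = 0.1047

Answer: Price = 0.1047


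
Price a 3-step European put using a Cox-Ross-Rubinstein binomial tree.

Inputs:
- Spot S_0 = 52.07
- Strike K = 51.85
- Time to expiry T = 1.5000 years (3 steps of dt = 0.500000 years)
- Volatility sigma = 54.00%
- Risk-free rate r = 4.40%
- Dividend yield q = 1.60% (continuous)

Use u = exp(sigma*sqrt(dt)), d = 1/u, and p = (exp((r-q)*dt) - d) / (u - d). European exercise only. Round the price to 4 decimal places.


Answer: Price = V(0,0) = 12.7671

Derivation:
dt = T/N = 0.500000
u = exp(sigma*sqrt(dt)) = 1.464974; d = 1/u = 0.682606
p = (exp((r-q)*dt) - d) / (u - d) = 0.423704
Discount per step: exp(-r*dt) = 0.978240
Stock lattice S(k, i) with i counting down-moves:
  k=0: S(0,0) = 52.0700
  k=1: S(1,0) = 76.2812; S(1,1) = 35.5433
  k=2: S(2,0) = 111.7500; S(2,1) = 52.0700; S(2,2) = 24.2621
  k=3: S(3,0) = 163.7109; S(3,1) = 76.2812; S(3,2) = 35.5433; S(3,3) = 16.5614
Terminal payoffs V(N, i) = max(K - S_T, 0):
  V(3,0) = 0.000000; V(3,1) = 0.000000; V(3,2) = 16.306713; V(3,3) = 35.288579
Backward induction: V(k, i) = exp(-r*dt) * [p * V(k+1, i) + (1-p) * V(k+1, i+1)].
  V(2,0) = exp(-r*dt) * [p*0.000000 + (1-p)*0.000000] = 0.000000
  V(2,1) = exp(-r*dt) * [p*0.000000 + (1-p)*16.306713] = 9.193007
  V(2,2) = exp(-r*dt) * [p*16.306713 + (1-p)*35.288579] = 26.653022
  V(1,0) = exp(-r*dt) * [p*0.000000 + (1-p)*9.193007] = 5.182612
  V(1,1) = exp(-r*dt) * [p*9.193007 + (1-p)*26.653022] = 18.836157
  V(0,0) = exp(-r*dt) * [p*5.182612 + (1-p)*18.836157] = 12.767107


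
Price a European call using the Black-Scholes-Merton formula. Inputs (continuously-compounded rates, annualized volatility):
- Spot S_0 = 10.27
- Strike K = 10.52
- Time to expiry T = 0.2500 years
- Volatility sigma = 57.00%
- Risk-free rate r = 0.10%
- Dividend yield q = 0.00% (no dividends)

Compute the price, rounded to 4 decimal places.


Answer: Price = 1.0582

Derivation:
d1 = (ln(S/K) + (r - q + 0.5*sigma^2) * T) / (sigma * sqrt(T)) = 0.05898708
d2 = d1 - sigma * sqrt(T) = -0.22601292
exp(-rT) = 0.99975003; exp(-qT) = 1.00000000
C = S_0 * exp(-qT) * N(d1) - K * exp(-rT) * N(d2)
N(d1) = 0.52351880; N(d2) = 0.41059568
C = 10.2700 * 1.00000000 * 0.52351880 - 10.5200 * 0.99975003 * 0.41059568 = 1.0582


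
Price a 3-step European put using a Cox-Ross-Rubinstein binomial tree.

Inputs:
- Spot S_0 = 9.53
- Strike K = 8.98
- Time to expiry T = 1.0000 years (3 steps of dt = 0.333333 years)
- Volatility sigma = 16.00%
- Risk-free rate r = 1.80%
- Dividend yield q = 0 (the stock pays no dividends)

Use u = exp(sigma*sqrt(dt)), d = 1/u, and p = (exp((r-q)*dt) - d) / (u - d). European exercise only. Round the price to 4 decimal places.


dt = T/N = 0.333333
u = exp(sigma*sqrt(dt)) = 1.096777; d = 1/u = 0.911762
p = (exp((r-q)*dt) - d) / (u - d) = 0.509450
Discount per step: exp(-r*dt) = 0.994018
Stock lattice S(k, i) with i counting down-moves:
  k=0: S(0,0) = 9.5300
  k=1: S(1,0) = 10.4523; S(1,1) = 8.6891
  k=2: S(2,0) = 11.4638; S(2,1) = 9.5300; S(2,2) = 7.9224
  k=3: S(3,0) = 12.5733; S(3,1) = 10.4523; S(3,2) = 8.6891; S(3,3) = 7.2233
Terminal payoffs V(N, i) = max(K - S_T, 0):
  V(3,0) = 0.000000; V(3,1) = 0.000000; V(3,2) = 0.290906; V(3,3) = 1.756666
Backward induction: V(k, i) = exp(-r*dt) * [p * V(k+1, i) + (1-p) * V(k+1, i+1)].
  V(2,0) = exp(-r*dt) * [p*0.000000 + (1-p)*0.000000] = 0.000000
  V(2,1) = exp(-r*dt) * [p*0.000000 + (1-p)*0.290906] = 0.141850
  V(2,2) = exp(-r*dt) * [p*0.290906 + (1-p)*1.756666] = 1.003894
  V(1,0) = exp(-r*dt) * [p*0.000000 + (1-p)*0.141850] = 0.069168
  V(1,1) = exp(-r*dt) * [p*0.141850 + (1-p)*1.003894] = 0.561348
  V(0,0) = exp(-r*dt) * [p*0.069168 + (1-p)*0.561348] = 0.308749

Answer: Price = V(0,0) = 0.3087


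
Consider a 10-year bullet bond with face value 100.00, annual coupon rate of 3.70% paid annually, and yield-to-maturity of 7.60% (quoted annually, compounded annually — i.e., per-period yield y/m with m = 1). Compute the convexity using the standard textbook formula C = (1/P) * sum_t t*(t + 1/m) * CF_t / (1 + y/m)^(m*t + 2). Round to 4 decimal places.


Answer: Convexity = 73.2641

Derivation:
Coupon per period c = face * coupon_rate / m = 3.700000
Periods per year m = 1; per-period yield y/m = 0.076000
Number of cashflows N = 10
Cashflows (t years, CF_t, discount factor 1/(1+y/m)^(m*t), PV):
  t = 1.0000: CF_t = 3.700000, DF = 0.929368, PV = 3.438662
  t = 2.0000: CF_t = 3.700000, DF = 0.863725, PV = 3.195782
  t = 3.0000: CF_t = 3.700000, DF = 0.802718, PV = 2.970058
  t = 4.0000: CF_t = 3.700000, DF = 0.746021, PV = 2.760277
  t = 5.0000: CF_t = 3.700000, DF = 0.693328, PV = 2.565313
  t = 6.0000: CF_t = 3.700000, DF = 0.644357, PV = 2.384120
  t = 7.0000: CF_t = 3.700000, DF = 0.598845, PV = 2.215725
  t = 8.0000: CF_t = 3.700000, DF = 0.556547, PV = 2.059224
  t = 9.0000: CF_t = 3.700000, DF = 0.517237, PV = 1.913777
  t = 10.0000: CF_t = 103.700000, DF = 0.480704, PV = 49.848953
Price P = sum_t PV_t = 73.351890
Convexity numerator sum_t t*(t + 1/m) * CF_t / (1+y/m)^(m*t + 2):
  t = 1.0000: term = 5.940116
  t = 2.0000: term = 16.561661
  t = 3.0000: term = 30.783756
  t = 4.0000: term = 47.682398
  t = 5.0000: term = 66.471745
  t = 6.0000: term = 86.487400
  t = 7.0000: term = 107.171500
  t = 8.0000: term = 128.059413
  t = 9.0000: term = 148.767906
  t = 10.0000: term = 4736.136226
Convexity = (1/P) * sum = 5374.062122 / 73.351890 = 73.264126


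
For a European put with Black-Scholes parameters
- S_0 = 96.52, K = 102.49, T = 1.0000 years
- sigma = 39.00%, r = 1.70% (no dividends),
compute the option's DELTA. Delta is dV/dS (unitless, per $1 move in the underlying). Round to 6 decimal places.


Answer: Delta = -0.466248

Derivation:
d1 = 0.0847051485; d2 = -0.3052948515
phi(d1) = 0.3975136466; exp(-qT) = 1.0000000000; exp(-rT) = 0.9831436846
N(-d1) = 0.4662479014
Delta = -exp(-qT) * N(-d1) = -1.0000000000 * 0.4662479014 = -0.466248


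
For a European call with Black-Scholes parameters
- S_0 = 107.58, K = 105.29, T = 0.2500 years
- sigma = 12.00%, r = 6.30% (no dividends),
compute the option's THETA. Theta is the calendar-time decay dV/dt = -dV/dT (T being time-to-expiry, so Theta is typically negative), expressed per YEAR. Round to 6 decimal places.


Answer: Theta = -8.885890

Derivation:
d1 = 0.6511051496; d2 = 0.5911051496
phi(d1) = 0.3227402396; exp(-qT) = 1.0000000000; exp(-rT) = 0.9843733826
Theta = -S*exp(-qT)*phi(d1)*sigma/(2*sqrt(T)) - r*K*exp(-rT)*N(d2) + q*S*exp(-qT)*N(d1)
N(d1) = 0.7425106937; N(d2) = 0.7227750152; sqrt(T) = 0.5000000000
Term 1 = -107.5800 * 1.0000000000 * 0.3227402396 * 0.1200 / (2 * 0.5000000000) = -4.1664473971
Term 2 = -0.0630 * 105.2900 * 0.9843733826 * 0.7227750152 = -4.7194421672
Term 3 = 0 (no dividend yield, q = 0)
Theta = -4.1664473971 + (-4.7194421672) + (0.0000000000) = -8.885890


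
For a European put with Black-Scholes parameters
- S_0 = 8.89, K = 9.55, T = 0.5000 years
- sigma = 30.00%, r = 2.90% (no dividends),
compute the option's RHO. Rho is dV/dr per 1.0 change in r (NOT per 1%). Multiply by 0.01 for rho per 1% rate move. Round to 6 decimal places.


d1 = -0.1631724556; d2 = -0.3753044900
phi(d1) = 0.3936665065; exp(-qT) = 1.0000000000; exp(-rT) = 0.9856046187
N(-d2) = 0.6462829864
Rho = -K*T*exp(-rT)*N(-d2) = -9.5500 * 0.5000 * 0.9856046187 * 0.6462829864 = -3.041577

Answer: Rho = -3.041577


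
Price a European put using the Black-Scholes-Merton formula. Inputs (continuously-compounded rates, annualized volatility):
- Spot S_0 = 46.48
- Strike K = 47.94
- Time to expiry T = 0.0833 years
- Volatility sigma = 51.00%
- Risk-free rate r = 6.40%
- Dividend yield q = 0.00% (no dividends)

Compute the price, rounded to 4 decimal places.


d1 = (ln(S/K) + (r - q + 0.5*sigma^2) * T) / (sigma * sqrt(T)) = -0.10030072
d2 = d1 - sigma * sqrt(T) = -0.24749559
exp(-rT) = 0.99468299; exp(-qT) = 1.00000000
P = K * exp(-rT) * N(-d2) - S_0 * exp(-qT) * N(-d1)
N(-d1) = 0.53994721; N(-d2) = 0.59773765
P = 47.9400 * 0.99468299 * 0.59773765 - 46.4800 * 1.00000000 * 0.53994721 = 3.4064

Answer: Price = 3.4064


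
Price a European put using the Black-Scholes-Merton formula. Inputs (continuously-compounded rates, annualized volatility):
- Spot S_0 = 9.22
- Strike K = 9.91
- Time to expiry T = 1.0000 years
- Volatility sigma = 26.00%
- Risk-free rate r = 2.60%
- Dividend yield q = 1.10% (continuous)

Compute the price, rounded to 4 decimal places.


d1 = (ln(S/K) + (r - q + 0.5*sigma^2) * T) / (sigma * sqrt(T)) = -0.08988196
d2 = d1 - sigma * sqrt(T) = -0.34988196
exp(-rT) = 0.97433509; exp(-qT) = 0.98906028
P = K * exp(-rT) * N(-d2) - S_0 * exp(-qT) * N(-d1)
N(-d1) = 0.53580949; N(-d2) = 0.63678636
P = 9.9100 * 0.97433509 * 0.63678636 - 9.2200 * 0.98906028 * 0.53580949 = 1.2625

Answer: Price = 1.2625


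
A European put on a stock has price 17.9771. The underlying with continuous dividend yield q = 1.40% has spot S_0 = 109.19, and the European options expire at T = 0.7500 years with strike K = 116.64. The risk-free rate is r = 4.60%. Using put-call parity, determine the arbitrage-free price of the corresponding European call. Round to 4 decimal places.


Put-call parity: C - P = S_0 * exp(-qT) - K * exp(-rT).
S_0 * exp(-qT) = 109.1900 * 0.98955493 = 108.04950309
K * exp(-rT) = 116.6400 * 0.96608834 = 112.68454394
C = P + S*exp(-qT) - K*exp(-rT)
C = 17.9771 + 108.04950309 - 112.68454394 = 13.3421

Answer: Call price = 13.3421


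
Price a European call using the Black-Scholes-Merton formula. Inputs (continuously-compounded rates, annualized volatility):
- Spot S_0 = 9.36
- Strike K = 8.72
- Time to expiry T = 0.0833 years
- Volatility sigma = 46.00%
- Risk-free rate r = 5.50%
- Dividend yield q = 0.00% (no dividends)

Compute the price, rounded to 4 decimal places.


Answer: Price = 0.8922

Derivation:
d1 = (ln(S/K) + (r - q + 0.5*sigma^2) * T) / (sigma * sqrt(T)) = 0.63436392
d2 = d1 - sigma * sqrt(T) = 0.50159992
exp(-rT) = 0.99542898; exp(-qT) = 1.00000000
C = S_0 * exp(-qT) * N(d1) - K * exp(-rT) * N(d2)
N(d1) = 0.73707833; N(d2) = 0.69202551
C = 9.3600 * 1.00000000 * 0.73707833 - 8.7200 * 0.99542898 * 0.69202551 = 0.8922


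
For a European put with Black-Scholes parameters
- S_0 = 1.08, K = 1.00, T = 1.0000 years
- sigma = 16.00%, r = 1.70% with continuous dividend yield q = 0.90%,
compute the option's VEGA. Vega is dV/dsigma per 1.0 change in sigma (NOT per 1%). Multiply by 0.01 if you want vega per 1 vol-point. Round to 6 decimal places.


d1 = 0.6110065071; d2 = 0.4510065071
phi(d1) = 0.3310112193; exp(-qT) = 0.9910403788; exp(-rT) = 0.9831436846
Vega = S * exp(-qT) * phi(d1) * sqrt(T) = 1.0800 * 0.9910403788 * 0.3310112193 * 1.0000000000 = 0.354289

Answer: Vega = 0.354289


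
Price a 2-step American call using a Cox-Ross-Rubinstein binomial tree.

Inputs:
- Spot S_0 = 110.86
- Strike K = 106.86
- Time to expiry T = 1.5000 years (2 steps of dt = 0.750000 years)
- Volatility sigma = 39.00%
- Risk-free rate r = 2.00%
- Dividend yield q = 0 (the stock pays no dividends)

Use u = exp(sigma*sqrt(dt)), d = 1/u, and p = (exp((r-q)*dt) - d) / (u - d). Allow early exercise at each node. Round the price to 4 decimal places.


Answer: Price = V(0,0) = 22.6025

Derivation:
dt = T/N = 0.750000
u = exp(sigma*sqrt(dt)) = 1.401790; d = 1/u = 0.713374
p = (exp((r-q)*dt) - d) / (u - d) = 0.438310
Discount per step: exp(-r*dt) = 0.985112
Stock lattice S(k, i) with i counting down-moves:
  k=0: S(0,0) = 110.8600
  k=1: S(1,0) = 155.4024; S(1,1) = 79.0846
  k=2: S(2,0) = 217.8415; S(2,1) = 110.8600; S(2,2) = 56.4169
Terminal payoffs V(N, i) = max(S_T - K, 0):
  V(2,0) = 110.981549; V(2,1) = 4.000000; V(2,2) = 0.000000
Backward induction: V(k, i) = exp(-r*dt) * [p * V(k+1, i) + (1-p) * V(k+1, i+1)]; then take max(V_cont, immediate exercise) for American.
  V(1,0) = exp(-r*dt) * [p*110.981549 + (1-p)*4.000000] = 50.133364; exercise = 48.542426; V(1,0) = max -> 50.133364
  V(1,1) = exp(-r*dt) * [p*4.000000 + (1-p)*0.000000] = 1.727136; exercise = 0.000000; V(1,1) = max -> 1.727136
  V(0,0) = exp(-r*dt) * [p*50.133364 + (1-p)*1.727136] = 22.602455; exercise = 4.000000; V(0,0) = max -> 22.602455


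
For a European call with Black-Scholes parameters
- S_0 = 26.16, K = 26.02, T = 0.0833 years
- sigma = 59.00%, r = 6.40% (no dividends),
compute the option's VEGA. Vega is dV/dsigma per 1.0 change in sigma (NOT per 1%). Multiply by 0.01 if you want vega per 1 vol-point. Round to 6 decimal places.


d1 = 0.1479621085; d2 = -0.0223221538
phi(d1) = 0.3945991159; exp(-qT) = 1.0000000000; exp(-rT) = 0.9946829856
Vega = S * exp(-qT) * phi(d1) * sqrt(T) = 26.1600 * 1.0000000000 * 0.3945991159 * 0.2886173938 = 2.979314

Answer: Vega = 2.979314


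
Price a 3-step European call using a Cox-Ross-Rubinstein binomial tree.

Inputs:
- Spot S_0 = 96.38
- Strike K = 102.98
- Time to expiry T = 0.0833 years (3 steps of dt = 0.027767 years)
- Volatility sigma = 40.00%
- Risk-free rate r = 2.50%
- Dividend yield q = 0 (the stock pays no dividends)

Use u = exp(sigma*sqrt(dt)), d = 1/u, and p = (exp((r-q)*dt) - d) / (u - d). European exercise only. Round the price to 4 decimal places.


Answer: Price = V(0,0) = 1.7302

Derivation:
dt = T/N = 0.027767
u = exp(sigma*sqrt(dt)) = 1.068925; d = 1/u = 0.935519
p = (exp((r-q)*dt) - d) / (u - d) = 0.488548
Discount per step: exp(-r*dt) = 0.999306
Stock lattice S(k, i) with i counting down-moves:
  k=0: S(0,0) = 96.3800
  k=1: S(1,0) = 103.0230; S(1,1) = 90.1654
  k=2: S(2,0) = 110.1238; S(2,1) = 96.3800; S(2,2) = 84.3515
  k=3: S(3,0) = 117.7141; S(3,1) = 103.0230; S(3,2) = 90.1654; S(3,3) = 78.9124
Terminal payoffs V(N, i) = max(S_T - K, 0):
  V(3,0) = 14.734089; V(3,1) = 0.042977; V(3,2) = 0.000000; V(3,3) = 0.000000
Backward induction: V(k, i) = exp(-r*dt) * [p * V(k+1, i) + (1-p) * V(k+1, i+1)].
  V(2,0) = exp(-r*dt) * [p*14.734089 + (1-p)*0.042977] = 7.215281
  V(2,1) = exp(-r*dt) * [p*0.042977 + (1-p)*0.000000] = 0.020982
  V(2,2) = exp(-r*dt) * [p*0.000000 + (1-p)*0.000000] = 0.000000
  V(1,0) = exp(-r*dt) * [p*7.215281 + (1-p)*0.020982] = 3.533289
  V(1,1) = exp(-r*dt) * [p*0.020982 + (1-p)*0.000000] = 0.010244
  V(0,0) = exp(-r*dt) * [p*3.533289 + (1-p)*0.010244] = 1.730219


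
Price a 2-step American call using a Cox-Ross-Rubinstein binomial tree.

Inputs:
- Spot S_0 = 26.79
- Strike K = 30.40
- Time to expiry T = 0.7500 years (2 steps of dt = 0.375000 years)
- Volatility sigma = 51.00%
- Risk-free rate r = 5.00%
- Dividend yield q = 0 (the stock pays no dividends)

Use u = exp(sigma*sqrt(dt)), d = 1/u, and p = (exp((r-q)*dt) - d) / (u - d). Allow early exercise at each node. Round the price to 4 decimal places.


dt = T/N = 0.375000
u = exp(sigma*sqrt(dt)) = 1.366578; d = 1/u = 0.731755
p = (exp((r-q)*dt) - d) / (u - d) = 0.452365
Discount per step: exp(-r*dt) = 0.981425
Stock lattice S(k, i) with i counting down-moves:
  k=0: S(0,0) = 26.7900
  k=1: S(1,0) = 36.6106; S(1,1) = 19.6037
  k=2: S(2,0) = 50.0313; S(2,1) = 26.7900; S(2,2) = 14.3451
Terminal payoffs V(N, i) = max(S_T - K, 0):
  V(2,0) = 19.631288; V(2,1) = 0.000000; V(2,2) = 0.000000
Backward induction: V(k, i) = exp(-r*dt) * [p * V(k+1, i) + (1-p) * V(k+1, i+1)]; then take max(V_cont, immediate exercise) for American.
  V(1,0) = exp(-r*dt) * [p*19.631288 + (1-p)*0.000000] = 8.715557; exercise = 6.210630; V(1,0) = max -> 8.715557
  V(1,1) = exp(-r*dt) * [p*0.000000 + (1-p)*0.000000] = 0.000000; exercise = 0.000000; V(1,1) = max -> 0.000000
  V(0,0) = exp(-r*dt) * [p*8.715557 + (1-p)*0.000000] = 3.869381; exercise = 0.000000; V(0,0) = max -> 3.869381

Answer: Price = V(0,0) = 3.8694


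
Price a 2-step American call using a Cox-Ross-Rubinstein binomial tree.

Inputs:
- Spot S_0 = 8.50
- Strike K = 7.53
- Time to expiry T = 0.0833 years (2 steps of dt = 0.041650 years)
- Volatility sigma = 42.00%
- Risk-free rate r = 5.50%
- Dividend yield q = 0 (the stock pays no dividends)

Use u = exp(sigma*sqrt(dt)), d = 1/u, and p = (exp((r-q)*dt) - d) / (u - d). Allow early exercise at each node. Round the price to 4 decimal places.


Answer: Price = V(0,0) = 1.0993

Derivation:
dt = T/N = 0.041650
u = exp(sigma*sqrt(dt)) = 1.089496; d = 1/u = 0.917856
p = (exp((r-q)*dt) - d) / (u - d) = 0.491946
Discount per step: exp(-r*dt) = 0.997712
Stock lattice S(k, i) with i counting down-moves:
  k=0: S(0,0) = 8.5000
  k=1: S(1,0) = 9.2607; S(1,1) = 7.8018
  k=2: S(2,0) = 10.0895; S(2,1) = 8.5000; S(2,2) = 7.1609
Terminal payoffs V(N, i) = max(S_T - K, 0):
  V(2,0) = 2.559509; V(2,1) = 0.970000; V(2,2) = 0.000000
Backward induction: V(k, i) = exp(-r*dt) * [p * V(k+1, i) + (1-p) * V(k+1, i+1)]; then take max(V_cont, immediate exercise) for American.
  V(1,0) = exp(-r*dt) * [p*2.559509 + (1-p)*0.970000] = 1.747944; exercise = 1.730714; V(1,0) = max -> 1.747944
  V(1,1) = exp(-r*dt) * [p*0.970000 + (1-p)*0.000000] = 0.476096; exercise = 0.271774; V(1,1) = max -> 0.476096
  V(0,0) = exp(-r*dt) * [p*1.747944 + (1-p)*0.476096] = 1.099255; exercise = 0.970000; V(0,0) = max -> 1.099255


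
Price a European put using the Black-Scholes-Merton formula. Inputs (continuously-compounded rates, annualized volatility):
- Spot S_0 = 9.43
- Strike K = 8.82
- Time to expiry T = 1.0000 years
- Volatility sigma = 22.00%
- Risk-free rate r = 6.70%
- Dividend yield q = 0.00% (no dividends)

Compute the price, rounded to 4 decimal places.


d1 = (ln(S/K) + (r - q + 0.5*sigma^2) * T) / (sigma * sqrt(T)) = 0.71851921
d2 = d1 - sigma * sqrt(T) = 0.49851921
exp(-rT) = 0.93519520; exp(-qT) = 1.00000000
P = K * exp(-rT) * N(-d2) - S_0 * exp(-qT) * N(-d1)
N(-d1) = 0.23621860; N(-d2) = 0.30905907
P = 8.8200 * 0.93519520 * 0.30905907 - 9.4300 * 1.00000000 * 0.23621860 = 0.3217

Answer: Price = 0.3217


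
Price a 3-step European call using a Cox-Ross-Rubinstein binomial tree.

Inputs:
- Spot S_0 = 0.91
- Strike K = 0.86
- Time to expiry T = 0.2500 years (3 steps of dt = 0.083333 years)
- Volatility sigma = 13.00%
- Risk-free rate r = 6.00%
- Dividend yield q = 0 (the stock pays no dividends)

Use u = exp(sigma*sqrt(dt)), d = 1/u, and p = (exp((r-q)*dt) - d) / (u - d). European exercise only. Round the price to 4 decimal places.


dt = T/N = 0.083333
u = exp(sigma*sqrt(dt)) = 1.038241; d = 1/u = 0.963168
p = (exp((r-q)*dt) - d) / (u - d) = 0.557388
Discount per step: exp(-r*dt) = 0.995012
Stock lattice S(k, i) with i counting down-moves:
  k=0: S(0,0) = 0.9100
  k=1: S(1,0) = 0.9448; S(1,1) = 0.8765
  k=2: S(2,0) = 0.9809; S(2,1) = 0.9100; S(2,2) = 0.8442
  k=3: S(3,0) = 1.0184; S(3,1) = 0.9448; S(3,2) = 0.8765; S(3,3) = 0.8131
Terminal payoffs V(N, i) = max(S_T - K, 0):
  V(3,0) = 0.158441; V(3,1) = 0.084799; V(3,2) = 0.016483; V(3,3) = 0.000000
Backward induction: V(k, i) = exp(-r*dt) * [p * V(k+1, i) + (1-p) * V(k+1, i+1)].
  V(2,0) = exp(-r*dt) * [p*0.158441 + (1-p)*0.084799] = 0.125218
  V(2,1) = exp(-r*dt) * [p*0.084799 + (1-p)*0.016483] = 0.054289
  V(2,2) = exp(-r*dt) * [p*0.016483 + (1-p)*0.000000] = 0.009141
  V(1,0) = exp(-r*dt) * [p*0.125218 + (1-p)*0.054289] = 0.093356
  V(1,1) = exp(-r*dt) * [p*0.054289 + (1-p)*0.009141] = 0.034135
  V(0,0) = exp(-r*dt) * [p*0.093356 + (1-p)*0.034135] = 0.066809

Answer: Price = V(0,0) = 0.0668


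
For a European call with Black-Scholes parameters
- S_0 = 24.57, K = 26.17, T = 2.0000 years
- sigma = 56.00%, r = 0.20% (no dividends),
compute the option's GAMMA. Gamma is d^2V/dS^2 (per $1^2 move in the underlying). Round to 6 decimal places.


Answer: Gamma = 0.019470

Derivation:
d1 = 0.3213705240; d2 = -0.4705890710
phi(d1) = 0.3788639762; exp(-qT) = 1.0000000000; exp(-rT) = 0.9960079893
Gamma = exp(-qT) * phi(d1) / (S * sigma * sqrt(T)) = 1.0000000000 * 0.3788639762 / (24.5700 * 0.5600 * 1.4142135624) = 0.019470


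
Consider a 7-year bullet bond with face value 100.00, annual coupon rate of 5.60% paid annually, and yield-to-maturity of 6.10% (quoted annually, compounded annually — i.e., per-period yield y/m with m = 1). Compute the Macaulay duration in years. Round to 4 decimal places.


Answer: Macaulay duration = 5.9631 years

Derivation:
Coupon per period c = face * coupon_rate / m = 5.600000
Periods per year m = 1; per-period yield y/m = 0.061000
Number of cashflows N = 7
Cashflows (t years, CF_t, discount factor 1/(1+y/m)^(m*t), PV):
  t = 1.0000: CF_t = 5.600000, DF = 0.942507, PV = 5.278040
  t = 2.0000: CF_t = 5.600000, DF = 0.888320, PV = 4.974590
  t = 3.0000: CF_t = 5.600000, DF = 0.837247, PV = 4.688586
  t = 4.0000: CF_t = 5.600000, DF = 0.789112, PV = 4.419025
  t = 5.0000: CF_t = 5.600000, DF = 0.743743, PV = 4.164963
  t = 6.0000: CF_t = 5.600000, DF = 0.700983, PV = 3.925507
  t = 7.0000: CF_t = 105.600000, DF = 0.660682, PV = 69.767993
Price P = sum_t PV_t = 97.218703
Macaulay numerator sum_t t * PV_t:
  t * PV_t at t = 1.0000: 5.278040
  t * PV_t at t = 2.0000: 9.949179
  t * PV_t at t = 3.0000: 14.065758
  t * PV_t at t = 4.0000: 17.676101
  t * PV_t at t = 5.0000: 20.824813
  t * PV_t at t = 6.0000: 23.553040
  t * PV_t at t = 7.0000: 488.375952
Macaulay duration D = (sum_t t * PV_t) / P = 579.722883 / 97.218703 = 5.963080


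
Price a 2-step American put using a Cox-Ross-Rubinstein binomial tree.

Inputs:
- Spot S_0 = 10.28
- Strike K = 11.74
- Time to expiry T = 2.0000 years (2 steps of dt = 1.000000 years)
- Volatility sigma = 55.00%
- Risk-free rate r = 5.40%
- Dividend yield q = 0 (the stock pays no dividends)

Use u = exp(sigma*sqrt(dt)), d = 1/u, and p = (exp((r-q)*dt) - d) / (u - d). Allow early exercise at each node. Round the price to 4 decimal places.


Answer: Price = V(0,0) = 3.5438

Derivation:
dt = T/N = 1.000000
u = exp(sigma*sqrt(dt)) = 1.733253; d = 1/u = 0.576950
p = (exp((r-q)*dt) - d) / (u - d) = 0.413849
Discount per step: exp(-r*dt) = 0.947432
Stock lattice S(k, i) with i counting down-moves:
  k=0: S(0,0) = 10.2800
  k=1: S(1,0) = 17.8178; S(1,1) = 5.9310
  k=2: S(2,0) = 30.8828; S(2,1) = 10.2800; S(2,2) = 3.4219
Terminal payoffs V(N, i) = max(K - S_T, 0):
  V(2,0) = 0.000000; V(2,1) = 1.460000; V(2,2) = 8.318085
Backward induction: V(k, i) = exp(-r*dt) * [p * V(k+1, i) + (1-p) * V(k+1, i+1)]; then take max(V_cont, immediate exercise) for American.
  V(1,0) = exp(-r*dt) * [p*0.000000 + (1-p)*1.460000] = 0.810794; exercise = 0.000000; V(1,0) = max -> 0.810794
  V(1,1) = exp(-r*dt) * [p*1.460000 + (1-p)*8.318085] = 5.191809; exercise = 5.808956; V(1,1) = max -> 5.808956
  V(0,0) = exp(-r*dt) * [p*0.810794 + (1-p)*5.808956] = 3.543843; exercise = 1.460000; V(0,0) = max -> 3.543843


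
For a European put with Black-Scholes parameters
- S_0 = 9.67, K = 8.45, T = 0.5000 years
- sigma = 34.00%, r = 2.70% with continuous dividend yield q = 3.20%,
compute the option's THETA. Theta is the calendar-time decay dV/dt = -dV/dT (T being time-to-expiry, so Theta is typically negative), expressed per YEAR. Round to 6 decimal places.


Answer: Theta = -0.730306

Derivation:
d1 = 0.6707609440; d2 = 0.4303446384
phi(d1) = 0.3185745851; exp(-qT) = 0.9841273201; exp(-rT) = 0.9865907163
Theta = -S*exp(-qT)*phi(d1)*sigma/(2*sqrt(T)) + r*K*exp(-rT)*N(-d2) - q*S*exp(-qT)*N(-d1)
N(-d1) = 0.2511864158; N(-d2) = 0.3334724802; sqrt(T) = 0.7071067812
Term 1 = -9.6700 * 0.9841273201 * 0.3185745851 * 0.3400 / (2 * 0.7071067812) = -0.7288745860
Term 2 = 0.0270 * 8.4500 * 0.9865907163 * 0.3334724802 = 0.0750615446
Term 3 = -0.0320 * 9.6700 * 0.9841273201 * 0.2511864158 = -0.0764933867
Theta = -0.7288745860 + (0.0750615446) + (-0.0764933867) = -0.730306


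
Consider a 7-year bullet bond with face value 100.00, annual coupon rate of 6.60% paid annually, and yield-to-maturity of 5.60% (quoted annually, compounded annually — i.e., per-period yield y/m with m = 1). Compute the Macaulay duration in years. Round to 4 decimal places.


Coupon per period c = face * coupon_rate / m = 6.600000
Periods per year m = 1; per-period yield y/m = 0.056000
Number of cashflows N = 7
Cashflows (t years, CF_t, discount factor 1/(1+y/m)^(m*t), PV):
  t = 1.0000: CF_t = 6.600000, DF = 0.946970, PV = 6.250000
  t = 2.0000: CF_t = 6.600000, DF = 0.896752, PV = 5.918561
  t = 3.0000: CF_t = 6.600000, DF = 0.849197, PV = 5.604698
  t = 4.0000: CF_t = 6.600000, DF = 0.804163, PV = 5.307479
  t = 5.0000: CF_t = 6.600000, DF = 0.761518, PV = 5.026022
  t = 6.0000: CF_t = 6.600000, DF = 0.721135, PV = 4.759490
  t = 7.0000: CF_t = 106.600000, DF = 0.682893, PV = 72.796379
Price P = sum_t PV_t = 105.662627
Macaulay numerator sum_t t * PV_t:
  t * PV_t at t = 1.0000: 6.250000
  t * PV_t at t = 2.0000: 11.837121
  t * PV_t at t = 3.0000: 16.814093
  t * PV_t at t = 4.0000: 21.229915
  t * PV_t at t = 5.0000: 25.130108
  t * PV_t at t = 6.0000: 28.556941
  t * PV_t at t = 7.0000: 509.574653
Macaulay duration D = (sum_t t * PV_t) / P = 619.392830 / 105.662627 = 5.861986

Answer: Macaulay duration = 5.8620 years


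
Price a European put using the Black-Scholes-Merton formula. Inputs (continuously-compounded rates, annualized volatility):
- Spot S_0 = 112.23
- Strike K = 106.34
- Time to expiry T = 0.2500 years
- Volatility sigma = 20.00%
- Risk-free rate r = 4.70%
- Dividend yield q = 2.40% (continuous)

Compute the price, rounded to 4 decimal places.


d1 = (ln(S/K) + (r - q + 0.5*sigma^2) * T) / (sigma * sqrt(T)) = 0.64658829
d2 = d1 - sigma * sqrt(T) = 0.54658829
exp(-rT) = 0.98831876; exp(-qT) = 0.99401796
P = K * exp(-rT) * N(-d2) - S_0 * exp(-qT) * N(-d1)
N(-d1) = 0.25894922; N(-d2) = 0.29233081
P = 106.3400 * 0.98831876 * 0.29233081 - 112.2300 * 0.99401796 * 0.25894922 = 1.8353

Answer: Price = 1.8353


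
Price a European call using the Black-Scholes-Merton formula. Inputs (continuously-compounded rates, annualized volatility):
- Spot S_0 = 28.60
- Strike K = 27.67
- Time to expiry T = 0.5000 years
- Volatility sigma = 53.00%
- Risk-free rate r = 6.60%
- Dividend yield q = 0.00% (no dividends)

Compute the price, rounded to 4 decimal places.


Answer: Price = 5.0923

Derivation:
d1 = (ln(S/K) + (r - q + 0.5*sigma^2) * T) / (sigma * sqrt(T)) = 0.36364747
d2 = d1 - sigma * sqrt(T) = -0.01111912
exp(-rT) = 0.96753856; exp(-qT) = 1.00000000
C = S_0 * exp(-qT) * N(d1) - K * exp(-rT) * N(d2)
N(d1) = 0.64193936; N(d2) = 0.49556420
C = 28.6000 * 1.00000000 * 0.64193936 - 27.6700 * 0.96753856 * 0.49556420 = 5.0923


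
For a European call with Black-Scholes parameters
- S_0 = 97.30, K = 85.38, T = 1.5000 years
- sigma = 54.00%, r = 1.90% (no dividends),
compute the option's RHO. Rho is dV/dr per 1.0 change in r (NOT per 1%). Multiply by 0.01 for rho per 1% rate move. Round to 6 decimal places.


d1 = 0.5713769103; d2 = -0.0899853203
phi(d1) = 0.3388579385; exp(-qT) = 1.0000000000; exp(-rT) = 0.9719022941
N(d2) = 0.4641494401
Rho = K*T*exp(-rT)*N(d2) = 85.3800 * 1.5000 * 0.9719022941 * 0.4641494401 = 57.773389

Answer: Rho = 57.773389


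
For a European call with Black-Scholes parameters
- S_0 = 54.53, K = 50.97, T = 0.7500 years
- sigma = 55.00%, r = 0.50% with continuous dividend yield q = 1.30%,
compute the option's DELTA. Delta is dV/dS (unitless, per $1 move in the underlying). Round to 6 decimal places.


Answer: Delta = 0.637062

Derivation:
d1 = 0.3673024409; d2 = -0.1090115312
phi(d1) = 0.3729189874; exp(-qT) = 0.9902973771; exp(-rT) = 0.9962570225
N(d1) = 0.6433032832
Delta = exp(-qT) * N(d1) = 0.9902973771 * 0.6433032832 = 0.637062


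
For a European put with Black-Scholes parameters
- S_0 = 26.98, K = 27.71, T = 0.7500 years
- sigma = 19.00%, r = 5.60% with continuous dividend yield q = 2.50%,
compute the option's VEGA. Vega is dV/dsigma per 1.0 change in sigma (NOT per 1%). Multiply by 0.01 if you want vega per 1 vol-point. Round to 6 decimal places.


Answer: Vega = 9.131100

Derivation:
d1 = 0.0613206268; d2 = -0.1032242000
phi(d1) = 0.3981929298; exp(-qT) = 0.9814246877; exp(-rT) = 0.9588697806
Vega = S * exp(-qT) * phi(d1) * sqrt(T) = 26.9800 * 0.9814246877 * 0.3981929298 * 0.8660254038 = 9.131100


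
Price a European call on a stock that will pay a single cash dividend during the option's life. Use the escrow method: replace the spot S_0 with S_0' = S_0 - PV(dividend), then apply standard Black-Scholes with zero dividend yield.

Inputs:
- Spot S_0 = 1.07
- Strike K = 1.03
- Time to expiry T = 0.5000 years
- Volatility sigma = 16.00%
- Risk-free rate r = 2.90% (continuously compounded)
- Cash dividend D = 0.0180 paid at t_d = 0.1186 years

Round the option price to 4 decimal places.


Answer: Price = 0.0674

Derivation:
PV(D) = D * exp(-r * t_d) = 0.0180 * 0.99656651 = 0.01793820
S_0' = S_0 - PV(D) = 1.0700 - 0.01793820 = 1.05206180
d1 = (ln(S_0'/K) + (r + sigma^2/2)*T) / (sigma*sqrt(T)) = 0.37205359
d2 = d1 - sigma*sqrt(T) = 0.25891650
exp(-rT) = 0.98560462
N(d1) = 0.64507352; N(d2) = 0.60215017
C = S_0' * N(d1) - K * exp(-rT) * N(d2) = 1.05206180 * 0.64507352 - 1.0300 * 0.98560462 * 0.60215017 = 0.0674


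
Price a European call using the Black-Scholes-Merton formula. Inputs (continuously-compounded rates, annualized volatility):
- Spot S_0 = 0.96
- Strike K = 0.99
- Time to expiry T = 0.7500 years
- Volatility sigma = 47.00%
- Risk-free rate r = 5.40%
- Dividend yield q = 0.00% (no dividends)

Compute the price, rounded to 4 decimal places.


d1 = (ln(S/K) + (r - q + 0.5*sigma^2) * T) / (sigma * sqrt(T)) = 0.22741665
d2 = d1 - sigma * sqrt(T) = -0.17961529
exp(-rT) = 0.96030916; exp(-qT) = 1.00000000
C = S_0 * exp(-qT) * N(d1) - K * exp(-rT) * N(d2)
N(d1) = 0.58995011; N(d2) = 0.42872730
C = 0.9600 * 1.00000000 * 0.58995011 - 0.9900 * 0.96030916 * 0.42872730 = 0.1588

Answer: Price = 0.1588


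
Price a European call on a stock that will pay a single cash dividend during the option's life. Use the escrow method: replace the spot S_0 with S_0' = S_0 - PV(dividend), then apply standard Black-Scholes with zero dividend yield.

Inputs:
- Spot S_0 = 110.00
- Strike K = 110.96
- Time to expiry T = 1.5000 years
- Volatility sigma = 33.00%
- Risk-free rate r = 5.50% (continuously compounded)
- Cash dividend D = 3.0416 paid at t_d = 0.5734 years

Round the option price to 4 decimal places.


PV(D) = D * exp(-r * t_d) = 3.0416 * 0.96895510 = 2.94717385
S_0' = S_0 - PV(D) = 110.0000 - 2.94717385 = 107.05282615
d1 = (ln(S_0'/K) + (r + sigma^2/2)*T) / (sigma*sqrt(T)) = 0.31751236
d2 = d1 - sigma*sqrt(T) = -0.08665345
exp(-rT) = 0.92081144
N(d1) = 0.62457257; N(d2) = 0.46547349
C = S_0' * N(d1) - K * exp(-rT) * N(d2) = 107.05282615 * 0.62457257 - 110.9600 * 0.92081144 * 0.46547349 = 19.3033

Answer: Price = 19.3033


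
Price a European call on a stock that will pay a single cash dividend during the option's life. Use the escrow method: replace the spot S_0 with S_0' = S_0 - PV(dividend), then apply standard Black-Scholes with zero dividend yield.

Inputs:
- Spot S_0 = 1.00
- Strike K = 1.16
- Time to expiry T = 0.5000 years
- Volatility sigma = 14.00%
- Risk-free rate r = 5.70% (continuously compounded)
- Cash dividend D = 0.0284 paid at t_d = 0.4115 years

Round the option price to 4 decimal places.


PV(D) = D * exp(-r * t_d) = 0.0284 * 0.97681744 = 0.02774162
S_0' = S_0 - PV(D) = 1.0000 - 0.02774162 = 0.97225838
d1 = (ln(S_0'/K) + (r + sigma^2/2)*T) / (sigma*sqrt(T)) = -1.44607061
d2 = d1 - sigma*sqrt(T) = -1.54506556
exp(-rT) = 0.97190229
N(d1) = 0.07407870; N(d2) = 0.06116520
C = S_0' * N(d1) - K * exp(-rT) * N(d2) = 0.97225838 * 0.07407870 - 1.1600 * 0.97190229 * 0.06116520 = 0.0031

Answer: Price = 0.0031
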